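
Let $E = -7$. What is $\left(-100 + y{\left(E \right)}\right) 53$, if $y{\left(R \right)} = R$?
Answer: $-5671$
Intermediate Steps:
$\left(-100 + y{\left(E \right)}\right) 53 = \left(-100 - 7\right) 53 = \left(-107\right) 53 = -5671$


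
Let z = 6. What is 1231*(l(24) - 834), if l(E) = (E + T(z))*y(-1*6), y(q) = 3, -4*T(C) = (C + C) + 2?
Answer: -1901895/2 ≈ -9.5095e+5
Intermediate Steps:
T(C) = -½ - C/2 (T(C) = -((C + C) + 2)/4 = -(2*C + 2)/4 = -(2 + 2*C)/4 = -½ - C/2)
l(E) = -21/2 + 3*E (l(E) = (E + (-½ - ½*6))*3 = (E + (-½ - 3))*3 = (E - 7/2)*3 = (-7/2 + E)*3 = -21/2 + 3*E)
1231*(l(24) - 834) = 1231*((-21/2 + 3*24) - 834) = 1231*((-21/2 + 72) - 834) = 1231*(123/2 - 834) = 1231*(-1545/2) = -1901895/2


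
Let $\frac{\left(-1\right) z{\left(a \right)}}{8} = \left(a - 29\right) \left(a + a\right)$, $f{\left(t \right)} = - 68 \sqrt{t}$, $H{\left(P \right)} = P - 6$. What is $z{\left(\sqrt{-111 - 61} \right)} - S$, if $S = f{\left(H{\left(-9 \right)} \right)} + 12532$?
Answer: $-9780 + 68 i \sqrt{15} + 928 i \sqrt{43} \approx -9780.0 + 6348.7 i$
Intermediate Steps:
$H{\left(P \right)} = -6 + P$
$z{\left(a \right)} = - 16 a \left(-29 + a\right)$ ($z{\left(a \right)} = - 8 \left(a - 29\right) \left(a + a\right) = - 8 \left(-29 + a\right) 2 a = - 8 \cdot 2 a \left(-29 + a\right) = - 16 a \left(-29 + a\right)$)
$S = 12532 - 68 i \sqrt{15}$ ($S = - 68 \sqrt{-6 - 9} + 12532 = - 68 \sqrt{-15} + 12532 = - 68 i \sqrt{15} + 12532 = 12532 - 68 i \sqrt{15} \approx 12532.0 - 263.36 i$)
$z{\left(\sqrt{-111 - 61} \right)} - S = 16 \sqrt{-111 - 61} \left(29 - \sqrt{-111 - 61}\right) - \left(12532 - 68 i \sqrt{15}\right) = 16 \sqrt{-172} \left(29 - \sqrt{-172}\right) - \left(12532 - 68 i \sqrt{15}\right) = 16 \cdot 2 i \sqrt{43} \left(29 - 2 i \sqrt{43}\right) - \left(12532 - 68 i \sqrt{15}\right) = 32 i \sqrt{43} \left(29 - 2 i \sqrt{43}\right) - \left(12532 - 68 i \sqrt{15}\right) = -12532 + 68 i \sqrt{15} + 32 i \sqrt{43} \left(29 - 2 i \sqrt{43}\right)$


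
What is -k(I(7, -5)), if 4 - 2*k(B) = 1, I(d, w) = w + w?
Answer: -3/2 ≈ -1.5000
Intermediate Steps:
I(d, w) = 2*w
k(B) = 3/2 (k(B) = 2 - 1/2*1 = 2 - 1/2 = 3/2)
-k(I(7, -5)) = -1*3/2 = -3/2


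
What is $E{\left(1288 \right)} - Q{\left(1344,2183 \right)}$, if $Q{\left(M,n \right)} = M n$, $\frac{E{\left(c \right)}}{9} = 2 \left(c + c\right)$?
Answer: $-2887584$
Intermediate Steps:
$E{\left(c \right)} = 36 c$ ($E{\left(c \right)} = 9 \cdot 2 \left(c + c\right) = 9 \cdot 2 \cdot 2 c = 9 \cdot 4 c = 36 c$)
$E{\left(1288 \right)} - Q{\left(1344,2183 \right)} = 36 \cdot 1288 - 1344 \cdot 2183 = 46368 - 2933952 = -2887584$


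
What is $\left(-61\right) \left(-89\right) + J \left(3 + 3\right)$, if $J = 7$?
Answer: $5471$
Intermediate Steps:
$\left(-61\right) \left(-89\right) + J \left(3 + 3\right) = \left(-61\right) \left(-89\right) + 7 \left(3 + 3\right) = 5429 + 7 \cdot 6 = 5429 + 42 = 5471$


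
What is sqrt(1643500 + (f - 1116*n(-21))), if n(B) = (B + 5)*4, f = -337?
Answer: sqrt(1714587) ≈ 1309.4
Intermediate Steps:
n(B) = 20 + 4*B (n(B) = (5 + B)*4 = 20 + 4*B)
sqrt(1643500 + (f - 1116*n(-21))) = sqrt(1643500 + (-337 - 1116*(20 + 4*(-21)))) = sqrt(1643500 + (-337 - 1116*(20 - 84))) = sqrt(1643500 + (-337 - 1116*(-64))) = sqrt(1643500 + (-337 + 71424)) = sqrt(1643500 + 71087) = sqrt(1714587)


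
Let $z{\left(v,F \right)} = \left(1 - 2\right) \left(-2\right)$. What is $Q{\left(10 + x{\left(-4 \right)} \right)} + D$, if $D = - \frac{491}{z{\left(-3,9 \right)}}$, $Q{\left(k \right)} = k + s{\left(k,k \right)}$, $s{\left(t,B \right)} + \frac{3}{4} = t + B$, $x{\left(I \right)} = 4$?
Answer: $- \frac{817}{4} \approx -204.25$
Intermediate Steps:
$z{\left(v,F \right)} = 2$ ($z{\left(v,F \right)} = \left(-1\right) \left(-2\right) = 2$)
$s{\left(t,B \right)} = - \frac{3}{4} + B + t$ ($s{\left(t,B \right)} = - \frac{3}{4} + \left(t + B\right) = - \frac{3}{4} + \left(B + t\right) = - \frac{3}{4} + B + t$)
$Q{\left(k \right)} = - \frac{3}{4} + 3 k$ ($Q{\left(k \right)} = k + \left(- \frac{3}{4} + k + k\right) = k + \left(- \frac{3}{4} + 2 k\right) = - \frac{3}{4} + 3 k$)
$D = - \frac{491}{2} \approx -245.5$
$Q{\left(10 + x{\left(-4 \right)} \right)} + D = \left(- \frac{3}{4} + 3 \left(10 + 4\right)\right) - \frac{491}{2} = \left(- \frac{3}{4} + 3 \cdot 14\right) - \frac{491}{2} = \left(- \frac{3}{4} + 42\right) - \frac{491}{2} = \frac{165}{4} - \frac{491}{2} = - \frac{817}{4}$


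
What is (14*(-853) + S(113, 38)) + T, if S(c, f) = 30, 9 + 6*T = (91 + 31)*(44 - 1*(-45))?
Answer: -60623/6 ≈ -10104.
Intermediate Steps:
T = 10849/6 (T = -3/2 + ((91 + 31)*(44 - 1*(-45)))/6 = -3/2 + (122*(44 + 45))/6 = -3/2 + (122*89)/6 = -3/2 + (⅙)*10858 = -3/2 + 5429/3 = 10849/6 ≈ 1808.2)
(14*(-853) + S(113, 38)) + T = (14*(-853) + 30) + 10849/6 = (-11942 + 30) + 10849/6 = -11912 + 10849/6 = -60623/6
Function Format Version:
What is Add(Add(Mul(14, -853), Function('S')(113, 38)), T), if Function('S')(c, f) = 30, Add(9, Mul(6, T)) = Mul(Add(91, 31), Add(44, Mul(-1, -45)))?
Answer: Rational(-60623, 6) ≈ -10104.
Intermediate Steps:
T = Rational(10849, 6) (T = Add(Rational(-3, 2), Mul(Rational(1, 6), Mul(Add(91, 31), Add(44, Mul(-1, -45))))) = Add(Rational(-3, 2), Mul(Rational(1, 6), Mul(122, Add(44, 45)))) = Add(Rational(-3, 2), Mul(Rational(1, 6), Mul(122, 89))) = Add(Rational(-3, 2), Mul(Rational(1, 6), 10858)) = Add(Rational(-3, 2), Rational(5429, 3)) = Rational(10849, 6) ≈ 1808.2)
Add(Add(Mul(14, -853), Function('S')(113, 38)), T) = Add(Add(Mul(14, -853), 30), Rational(10849, 6)) = Add(Add(-11942, 30), Rational(10849, 6)) = Add(-11912, Rational(10849, 6)) = Rational(-60623, 6)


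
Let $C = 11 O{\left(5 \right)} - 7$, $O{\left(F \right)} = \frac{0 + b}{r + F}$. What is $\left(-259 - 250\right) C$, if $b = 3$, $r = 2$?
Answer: $\frac{8144}{7} \approx 1163.4$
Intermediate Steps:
$O{\left(F \right)} = \frac{3}{2 + F}$ ($O{\left(F \right)} = \frac{0 + 3}{2 + F} = \frac{3}{2 + F}$)
$C = - \frac{16}{7}$ ($C = 11 \frac{3}{2 + 5} - 7 = 11 \cdot \frac{3}{7} - 7 = \frac{33}{7} - 7 = - \frac{16}{7} \approx -2.2857$)
$\left(-259 - 250\right) C = \left(-259 - 250\right) \left(- \frac{16}{7}\right) = \left(-509\right) \left(- \frac{16}{7}\right) = \frac{8144}{7}$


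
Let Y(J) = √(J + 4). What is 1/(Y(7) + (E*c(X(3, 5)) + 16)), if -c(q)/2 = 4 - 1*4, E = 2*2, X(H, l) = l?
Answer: 16/245 - √11/245 ≈ 0.051769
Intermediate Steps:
Y(J) = √(4 + J)
E = 4
c(q) = 0 (c(q) = -2*(4 - 1*4) = -2*(4 - 4) = -2*0 = 0)
1/(Y(7) + (E*c(X(3, 5)) + 16)) = 1/(√(4 + 7) + (4*0 + 16)) = 1/(√11 + (0 + 16)) = 1/(√11 + 16) = 1/(16 + √11)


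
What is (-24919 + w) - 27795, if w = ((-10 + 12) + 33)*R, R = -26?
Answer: -53624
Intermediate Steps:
w = -910 (w = ((-10 + 12) + 33)*(-26) = (2 + 33)*(-26) = 35*(-26) = -910)
(-24919 + w) - 27795 = (-24919 - 910) - 27795 = -25829 - 27795 = -53624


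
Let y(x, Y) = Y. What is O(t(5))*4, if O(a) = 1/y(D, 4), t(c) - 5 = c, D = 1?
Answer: 1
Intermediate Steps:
t(c) = 5 + c
O(a) = 1/4
O(t(5))*4 = (1/4)*4 = 1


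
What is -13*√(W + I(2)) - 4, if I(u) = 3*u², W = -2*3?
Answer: -4 - 13*√6 ≈ -35.843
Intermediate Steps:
W = -6
-13*√(W + I(2)) - 4 = -13*√(-6 + 3*2²) - 4 = -13*√(-6 + 3*4) - 4 = -13*√(-6 + 12) - 4 = -13*√6 - 4 = -4 - 13*√6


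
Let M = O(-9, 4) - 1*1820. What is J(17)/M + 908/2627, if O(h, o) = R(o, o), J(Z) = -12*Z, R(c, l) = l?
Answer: 546209/1192658 ≈ 0.45798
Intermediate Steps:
O(h, o) = o
M = -1816 (M = 4 - 1*1820 = 4 - 1820 = -1816)
J(17)/M + 908/2627 = -12*17/(-1816) + 908/2627 = -204*(-1/1816) + 908*(1/2627) = 51/454 + 908/2627 = 546209/1192658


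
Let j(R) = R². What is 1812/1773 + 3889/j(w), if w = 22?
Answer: 2590735/286044 ≈ 9.0571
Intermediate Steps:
1812/1773 + 3889/j(w) = 1812/1773 + 3889/(22²) = 1812*(1/1773) + 3889/484 = 604/591 + 3889*(1/484) = 604/591 + 3889/484 = 2590735/286044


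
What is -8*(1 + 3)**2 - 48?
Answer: -176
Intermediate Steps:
-8*(1 + 3)**2 - 48 = -8*4**2 - 48 = -8*16 - 48 = -128 - 48 = -176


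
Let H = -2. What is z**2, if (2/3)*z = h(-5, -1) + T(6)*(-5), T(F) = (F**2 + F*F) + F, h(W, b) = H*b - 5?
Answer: 1390041/4 ≈ 3.4751e+5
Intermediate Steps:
h(W, b) = -5 - 2*b (h(W, b) = -2*b - 5 = -5 - 2*b)
T(F) = F + 2*F**2 (T(F) = (F**2 + F**2) + F = 2*F**2 + F = F + 2*F**2)
z = -1179/2 (z = 3*((-5 - 2*(-1)) + (6*(1 + 2*6))*(-5))/2 = 3*((-5 + 2) + (6*(1 + 12))*(-5))/2 = 3*(-3 + (6*13)*(-5))/2 = 3*(-3 + 78*(-5))/2 = 3*(-3 - 390)/2 = (3/2)*(-393) = -1179/2 ≈ -589.50)
z**2 = (-1179/2)**2 = 1390041/4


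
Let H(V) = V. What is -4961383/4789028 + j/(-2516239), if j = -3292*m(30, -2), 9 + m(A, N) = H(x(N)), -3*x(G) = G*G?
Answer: -1223896970357/1166161841196 ≈ -1.0495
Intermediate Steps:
x(G) = -G²/3 (x(G) = -G*G/3 = -G²/3)
m(A, N) = -9 - N²/3
j = 102052/3 (j = -3292*(-9 - ⅓*(-2)²) = -3292*(-9 - ⅓*4) = -3292*(-9 - 4/3) = -3292*(-31/3) = 102052/3 ≈ 34017.)
-4961383/4789028 + j/(-2516239) = -4961383/4789028 + (102052/3)/(-2516239) = -4961383*1/4789028 + (102052/3)*(-1/2516239) = -4961383/4789028 - 3292/243507 = -1223896970357/1166161841196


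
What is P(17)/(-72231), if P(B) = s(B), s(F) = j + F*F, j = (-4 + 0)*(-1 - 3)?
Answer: -305/72231 ≈ -0.0042226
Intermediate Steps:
j = 16 (j = -4*(-4) = 16)
s(F) = 16 + F² (s(F) = 16 + F*F = 16 + F²)
P(B) = 16 + B²
P(17)/(-72231) = (16 + 17²)/(-72231) = (16 + 289)*(-1/72231) = 305*(-1/72231) = -305/72231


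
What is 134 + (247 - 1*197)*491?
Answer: 24684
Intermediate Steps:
134 + (247 - 1*197)*491 = 134 + (247 - 197)*491 = 134 + 50*491 = 134 + 24550 = 24684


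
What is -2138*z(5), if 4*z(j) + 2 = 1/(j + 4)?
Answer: 18173/18 ≈ 1009.6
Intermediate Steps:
z(j) = -½ + 1/(4*(4 + j)) (z(j) = -½ + 1/(4*(j + 4)) = -½ + 1/(4*(4 + j)))
-2138*z(5) = -1069*(-7 - 2*5)/(2*(4 + 5)) = -1069*(-7 - 10)/(2*9) = -1069*(-17)/(2*9) = -2138*(-17/36) = 18173/18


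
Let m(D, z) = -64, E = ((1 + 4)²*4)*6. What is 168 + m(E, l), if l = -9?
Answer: 104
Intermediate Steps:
E = 600 (E = (5²*4)*6 = (25*4)*6 = 100*6 = 600)
168 + m(E, l) = 168 - 64 = 104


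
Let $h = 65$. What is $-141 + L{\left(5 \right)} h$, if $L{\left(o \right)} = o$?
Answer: $184$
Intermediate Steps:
$-141 + L{\left(5 \right)} h = -141 + 5 \cdot 65 = -141 + 325 = 184$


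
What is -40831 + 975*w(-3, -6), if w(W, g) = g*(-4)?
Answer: -17431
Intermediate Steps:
w(W, g) = -4*g
-40831 + 975*w(-3, -6) = -40831 + 975*(-4*(-6)) = -40831 + 975*24 = -40831 + 23400 = -17431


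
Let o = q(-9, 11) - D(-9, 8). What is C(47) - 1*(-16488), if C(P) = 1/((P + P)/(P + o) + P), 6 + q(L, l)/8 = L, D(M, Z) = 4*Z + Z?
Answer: 86018009/5217 ≈ 16488.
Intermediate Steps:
D(M, Z) = 5*Z
q(L, l) = -48 + 8*L
o = -160 (o = (-48 + 8*(-9)) - 5*8 = (-48 - 72) - 1*40 = -120 - 40 = -160)
C(P) = 1/(P + 2*P/(-160 + P)) (C(P) = 1/((P + P)/(P - 160) + P) = 1/((2*P)/(-160 + P) + P) = 1/(2*P/(-160 + P) + P) = 1/(P + 2*P/(-160 + P)))
C(47) - 1*(-16488) = (-160 + 47)/(47*(-158 + 47)) - 1*(-16488) = (1/47)*(-113)/(-111) + 16488 = (1/47)*(-1/111)*(-113) + 16488 = 113/5217 + 16488 = 86018009/5217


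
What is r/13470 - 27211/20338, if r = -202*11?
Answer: -205861603/136976430 ≈ -1.5029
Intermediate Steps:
r = -2222
r/13470 - 27211/20338 = -2222/13470 - 27211/20338 = -2222*1/13470 - 27211*1/20338 = -1111/6735 - 27211/20338 = -205861603/136976430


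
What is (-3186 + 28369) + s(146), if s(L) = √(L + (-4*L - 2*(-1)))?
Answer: 25183 + 2*I*√109 ≈ 25183.0 + 20.881*I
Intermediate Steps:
s(L) = √(2 - 3*L) (s(L) = √(L + (-4*L + 2)) = √(L + (2 - 4*L)) = √(2 - 3*L))
(-3186 + 28369) + s(146) = (-3186 + 28369) + √(2 - 3*146) = 25183 + √(2 - 438) = 25183 + √(-436) = 25183 + 2*I*√109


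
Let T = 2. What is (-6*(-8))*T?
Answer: 96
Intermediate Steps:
(-6*(-8))*T = -6*(-8)*2 = 48*2 = 96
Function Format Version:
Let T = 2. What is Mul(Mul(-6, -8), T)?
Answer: 96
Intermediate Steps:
Mul(Mul(-6, -8), T) = Mul(Mul(-6, -8), 2) = Mul(48, 2) = 96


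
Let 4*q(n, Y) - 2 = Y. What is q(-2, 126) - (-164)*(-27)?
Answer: -4396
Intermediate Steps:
q(n, Y) = 1/2 + Y/4
q(-2, 126) - (-164)*(-27) = (1/2 + (1/4)*126) - (-164)*(-27) = (1/2 + 63/2) - 1*4428 = 32 - 4428 = -4396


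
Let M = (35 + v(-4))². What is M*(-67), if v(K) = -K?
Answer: -101907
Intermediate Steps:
M = 1521 (M = (35 - 1*(-4))² = (35 + 4)² = 39² = 1521)
M*(-67) = 1521*(-67) = -101907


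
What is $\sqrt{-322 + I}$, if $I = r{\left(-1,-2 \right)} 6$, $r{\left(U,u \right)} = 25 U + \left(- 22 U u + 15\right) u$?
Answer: $2 i \sqrt{31} \approx 11.136 i$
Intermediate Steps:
$r{\left(U,u \right)} = 25 U + u \left(15 - 22 U u\right)$ ($r{\left(U,u \right)} = 25 U + \left(- 22 U u + 15\right) u = 25 U + \left(15 - 22 U u\right) u = 25 U + u \left(15 - 22 U u\right)$)
$I = 198$ ($I = \left(15 \left(-2\right) + 25 \left(-1\right) - - 22 \left(-2\right)^{2}\right) 6 = \left(-30 - 25 - \left(-22\right) 4\right) 6 = \left(-30 - 25 + 88\right) 6 = 33 \cdot 6 = 198$)
$\sqrt{-322 + I} = \sqrt{-322 + 198} = \sqrt{-124} = 2 i \sqrt{31}$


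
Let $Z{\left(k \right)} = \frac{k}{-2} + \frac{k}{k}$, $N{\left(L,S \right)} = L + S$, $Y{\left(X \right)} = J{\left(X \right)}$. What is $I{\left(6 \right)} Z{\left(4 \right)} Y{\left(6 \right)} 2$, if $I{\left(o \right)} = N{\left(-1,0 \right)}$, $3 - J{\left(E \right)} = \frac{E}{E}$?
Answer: $4$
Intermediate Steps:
$J{\left(E \right)} = 2$ ($J{\left(E \right)} = 3 - \frac{E}{E} = 3 - 1 = 2$)
$Y{\left(X \right)} = 2$
$Z{\left(k \right)} = 1 - \frac{k}{2}$ ($Z{\left(k \right)} = k \left(- \frac{1}{2}\right) + 1 = - \frac{k}{2} + 1 = 1 - \frac{k}{2}$)
$I{\left(o \right)} = -1$ ($I{\left(o \right)} = -1 + 0 = -1$)
$I{\left(6 \right)} Z{\left(4 \right)} Y{\left(6 \right)} 2 = - (1 - 2) 2 \cdot 2 = - (1 - 2) 4 = \left(-1\right) \left(-1\right) 4 = 1 \cdot 4 = 4$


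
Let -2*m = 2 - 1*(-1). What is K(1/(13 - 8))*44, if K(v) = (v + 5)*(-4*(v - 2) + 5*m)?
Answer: -1716/25 ≈ -68.640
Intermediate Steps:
m = -3/2 (m = -(2 - 1*(-1))/2 = -(2 + 1)/2 = -½*3 = -3/2 ≈ -1.5000)
K(v) = (½ - 4*v)*(5 + v) (K(v) = (v + 5)*(-4*(v - 2) + 5*(-3/2)) = (5 + v)*(-4*(-2 + v) - 15/2) = (5 + v)*((8 - 4*v) - 15/2) = (5 + v)*(½ - 4*v) = (½ - 4*v)*(5 + v))
K(1/(13 - 8))*44 = (5/2 - 4/(13 - 8)² - 39/(2*(13 - 8)))*44 = (5/2 - 4*(1/5)² - 39/2/5)*44 = (5/2 - 4*(⅕)² - 39/2*⅕)*44 = (5/2 - 4*1/25 - 39/10)*44 = (5/2 - 4/25 - 39/10)*44 = -39/25*44 = -1716/25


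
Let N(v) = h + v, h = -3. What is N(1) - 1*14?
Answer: -16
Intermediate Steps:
N(v) = -3 + v
N(1) - 1*14 = (-3 + 1) - 1*14 = -2 - 14 = -16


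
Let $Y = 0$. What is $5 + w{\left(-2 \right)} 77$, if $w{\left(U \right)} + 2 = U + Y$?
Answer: $-303$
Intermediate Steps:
$w{\left(U \right)} = -2 + U$ ($w{\left(U \right)} = -2 + \left(U + 0\right) = -2 + U$)
$5 + w{\left(-2 \right)} 77 = 5 + \left(-2 - 2\right) 77 = 5 - 308 = -303$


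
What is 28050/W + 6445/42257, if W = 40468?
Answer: 723062555/855028138 ≈ 0.84566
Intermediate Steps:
28050/W + 6445/42257 = 28050/40468 + 6445/42257 = 28050*(1/40468) + 6445*(1/42257) = 14025/20234 + 6445/42257 = 723062555/855028138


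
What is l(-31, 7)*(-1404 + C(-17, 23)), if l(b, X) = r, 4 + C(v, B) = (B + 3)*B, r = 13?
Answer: -10530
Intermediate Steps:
C(v, B) = -4 + B*(3 + B) (C(v, B) = -4 + (B + 3)*B = -4 + (3 + B)*B = -4 + B*(3 + B))
l(b, X) = 13
l(-31, 7)*(-1404 + C(-17, 23)) = 13*(-1404 + (-4 + 23² + 3*23)) = 13*(-1404 + (-4 + 529 + 69)) = 13*(-1404 + 594) = 13*(-810) = -10530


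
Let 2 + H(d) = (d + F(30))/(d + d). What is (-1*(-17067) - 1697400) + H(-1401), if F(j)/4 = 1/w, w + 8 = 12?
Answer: -2354148635/1401 ≈ -1.6803e+6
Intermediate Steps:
w = 4 (w = -8 + 12 = 4)
F(j) = 1 (F(j) = 4/4 = 4*(¼) = 1)
H(d) = -2 + (1 + d)/(2*d) (H(d) = -2 + (d + 1)/(d + d) = -2 + (1 + d)/((2*d)) = -2 + (1 + d)*(1/(2*d)) = -2 + (1 + d)/(2*d))
(-1*(-17067) - 1697400) + H(-1401) = (-1*(-17067) - 1697400) + (½)*(1 - 3*(-1401))/(-1401) = (17067 - 1697400) + (½)*(-1/1401)*(1 + 4203) = -1680333 + (½)*(-1/1401)*4204 = -1680333 - 2102/1401 = -2354148635/1401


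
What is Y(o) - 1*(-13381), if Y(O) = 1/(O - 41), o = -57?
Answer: 1311337/98 ≈ 13381.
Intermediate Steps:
Y(O) = 1/(-41 + O)
Y(o) - 1*(-13381) = 1/(-41 - 57) - 1*(-13381) = 1/(-98) + 13381 = -1/98 + 13381 = 1311337/98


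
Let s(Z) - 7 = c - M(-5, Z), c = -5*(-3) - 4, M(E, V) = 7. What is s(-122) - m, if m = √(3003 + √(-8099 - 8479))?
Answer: 11 - √(3003 + 3*I*√1842) ≈ -43.812 - 1.1745*I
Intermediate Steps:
c = 11 (c = 15 - 4 = 11)
s(Z) = 11 (s(Z) = 7 + (11 - 1*7) = 7 + (11 - 7) = 7 + 4 = 11)
m = √(3003 + 3*I*√1842) (m = √(3003 + √(-16578)) = √(3003 + 3*I*√1842) ≈ 54.812 + 1.1745*I)
s(-122) - m = 11 - √(3003 + 3*I*√1842)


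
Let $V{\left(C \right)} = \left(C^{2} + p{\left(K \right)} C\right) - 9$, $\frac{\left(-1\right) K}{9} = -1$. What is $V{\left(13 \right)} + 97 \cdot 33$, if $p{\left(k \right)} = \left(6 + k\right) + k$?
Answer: $3673$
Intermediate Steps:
$K = 9$ ($K = \left(-9\right) \left(-1\right) = 9$)
$p{\left(k \right)} = 6 + 2 k$
$V{\left(C \right)} = -9 + C^{2} + 24 C$ ($V{\left(C \right)} = \left(C^{2} + \left(6 + 2 \cdot 9\right) C\right) - 9 = \left(C^{2} + \left(6 + 18\right) C\right) - 9 = \left(C^{2} + 24 C\right) - 9 = -9 + C^{2} + 24 C$)
$V{\left(13 \right)} + 97 \cdot 33 = \left(-9 + 13^{2} + 24 \cdot 13\right) + 97 \cdot 33 = \left(-9 + 169 + 312\right) + 3201 = 472 + 3201 = 3673$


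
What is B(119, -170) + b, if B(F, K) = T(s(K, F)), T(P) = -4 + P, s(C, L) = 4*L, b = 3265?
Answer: 3737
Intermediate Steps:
B(F, K) = -4 + 4*F
B(119, -170) + b = (-4 + 4*119) + 3265 = (-4 + 476) + 3265 = 472 + 3265 = 3737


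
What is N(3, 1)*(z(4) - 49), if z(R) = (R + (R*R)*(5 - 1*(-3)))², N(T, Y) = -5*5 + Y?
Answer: -417000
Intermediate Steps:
N(T, Y) = -25 + Y
z(R) = (R + 8*R²)² (z(R) = (R + R²*(5 + 3))² = (R + R²*8)² = (R + 8*R²)²)
N(3, 1)*(z(4) - 49) = (-25 + 1)*(4²*(1 + 8*4)² - 49) = -24*(16*(1 + 32)² - 49) = -24*(16*33² - 49) = -24*(16*1089 - 49) = -24*(17424 - 49) = -24*17375 = -417000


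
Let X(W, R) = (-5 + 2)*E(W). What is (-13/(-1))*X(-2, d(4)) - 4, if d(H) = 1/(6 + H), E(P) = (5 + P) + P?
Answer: -43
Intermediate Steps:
E(P) = 5 + 2*P
X(W, R) = -15 - 6*W (X(W, R) = (-5 + 2)*(5 + 2*W) = -3*(5 + 2*W) = -15 - 6*W)
(-13/(-1))*X(-2, d(4)) - 4 = (-13/(-1))*(-15 - 6*(-2)) - 4 = (-13*(-1))*(-15 + 12) - 4 = 13*(-3) - 4 = -39 - 4 = -43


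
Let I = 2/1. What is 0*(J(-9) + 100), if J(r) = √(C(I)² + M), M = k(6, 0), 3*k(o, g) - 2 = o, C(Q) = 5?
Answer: 0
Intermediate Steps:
I = 2 (I = 2*1 = 2)
k(o, g) = ⅔ + o/3
M = 8/3 (M = ⅔ + (⅓)*6 = ⅔ + 2 = 8/3 ≈ 2.6667)
J(r) = √249/3 (J(r) = √(5² + 8/3) = √(25 + 8/3) = √(83/3) = √249/3)
0*(J(-9) + 100) = 0*(√249/3 + 100) = 0*(100 + √249/3) = 0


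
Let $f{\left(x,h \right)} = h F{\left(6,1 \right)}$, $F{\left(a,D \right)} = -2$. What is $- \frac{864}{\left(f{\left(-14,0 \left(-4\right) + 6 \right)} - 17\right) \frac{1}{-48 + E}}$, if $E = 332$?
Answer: $\frac{245376}{29} \approx 8461.2$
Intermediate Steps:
$f{\left(x,h \right)} = - 2 h$ ($f{\left(x,h \right)} = h \left(-2\right) = - 2 h$)
$- \frac{864}{\left(f{\left(-14,0 \left(-4\right) + 6 \right)} - 17\right) \frac{1}{-48 + E}} = - \frac{864}{\left(- 2 \left(0 \left(-4\right) + 6\right) - 17\right) \frac{1}{-48 + 332}} = - \frac{864}{\left(- 2 \left(0 + 6\right) - 17\right) \frac{1}{284}} = - \frac{864}{\left(\left(-2\right) 6 - 17\right) \frac{1}{284}} = - \frac{864}{\left(-12 - 17\right) \frac{1}{284}} = - \frac{864}{\left(-29\right) \frac{1}{284}} = - \frac{864}{- \frac{29}{284}} = \left(-864\right) \left(- \frac{284}{29}\right) = \frac{245376}{29}$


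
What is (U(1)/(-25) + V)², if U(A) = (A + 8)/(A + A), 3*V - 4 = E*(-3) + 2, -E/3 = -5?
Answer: 434281/2500 ≈ 173.71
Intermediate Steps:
E = 15 (E = -3*(-5) = 15)
V = -13 (V = 4/3 + (15*(-3) + 2)/3 = 4/3 + (-45 + 2)/3 = 4/3 + (⅓)*(-43) = 4/3 - 43/3 = -13)
U(A) = (8 + A)/(2*A) (U(A) = (8 + A)/((2*A)) = (8 + A)*(1/(2*A)) = (8 + A)/(2*A))
(U(1)/(-25) + V)² = (((½)*(8 + 1)/1)/(-25) - 13)² = (((½)*1*9)*(-1/25) - 13)² = ((9/2)*(-1/25) - 13)² = (-9/50 - 13)² = (-659/50)² = 434281/2500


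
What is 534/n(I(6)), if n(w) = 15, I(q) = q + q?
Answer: 178/5 ≈ 35.600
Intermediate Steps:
I(q) = 2*q
534/n(I(6)) = 534/15 = 534*(1/15) = 178/5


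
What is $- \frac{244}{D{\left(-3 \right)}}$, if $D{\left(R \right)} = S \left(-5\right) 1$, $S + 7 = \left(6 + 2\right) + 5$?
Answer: $\frac{122}{15} \approx 8.1333$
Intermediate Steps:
$S = 6$ ($S = -7 + \left(\left(6 + 2\right) + 5\right) = -7 + \left(8 + 5\right) = -7 + 13 = 6$)
$D{\left(R \right)} = -30$ ($D{\left(R \right)} = 6 \left(-5\right) 1 = \left(-30\right) 1 = -30$)
$- \frac{244}{D{\left(-3 \right)}} = - \frac{244}{-30} = \left(-244\right) \left(- \frac{1}{30}\right) = \frac{122}{15}$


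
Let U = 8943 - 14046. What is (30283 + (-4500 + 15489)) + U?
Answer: 36169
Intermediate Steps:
U = -5103
(30283 + (-4500 + 15489)) + U = (30283 + (-4500 + 15489)) - 5103 = (30283 + 10989) - 5103 = 41272 - 5103 = 36169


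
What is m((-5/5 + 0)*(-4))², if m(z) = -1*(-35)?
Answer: 1225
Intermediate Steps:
m(z) = 35
m((-5/5 + 0)*(-4))² = 35² = 1225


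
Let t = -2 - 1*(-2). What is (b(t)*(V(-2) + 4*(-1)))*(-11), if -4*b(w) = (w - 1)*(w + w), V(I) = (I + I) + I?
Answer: 0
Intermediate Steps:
V(I) = 3*I (V(I) = 2*I + I = 3*I)
t = 0 (t = -2 + 2 = 0)
b(w) = -w*(-1 + w)/2 (b(w) = -(w - 1)*(w + w)/4 = -(-1 + w)*2*w/4 = -w*(-1 + w)/2)
(b(t)*(V(-2) + 4*(-1)))*(-11) = (((½)*0*(1 - 1*0))*(3*(-2) + 4*(-1)))*(-11) = (((½)*0*(1 + 0))*(-6 - 4))*(-11) = (((½)*0*1)*(-10))*(-11) = (0*(-10))*(-11) = 0*(-11) = 0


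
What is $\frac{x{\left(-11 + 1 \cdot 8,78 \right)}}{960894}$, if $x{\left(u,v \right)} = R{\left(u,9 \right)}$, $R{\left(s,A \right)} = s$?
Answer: $- \frac{1}{320298} \approx -3.1221 \cdot 10^{-6}$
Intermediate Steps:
$x{\left(u,v \right)} = u$
$\frac{x{\left(-11 + 1 \cdot 8,78 \right)}}{960894} = \frac{-11 + 1 \cdot 8}{960894} = \left(-11 + 8\right) \frac{1}{960894} = \left(-3\right) \frac{1}{960894} = - \frac{1}{320298}$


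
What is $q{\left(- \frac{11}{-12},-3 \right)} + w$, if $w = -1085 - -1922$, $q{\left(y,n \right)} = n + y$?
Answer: $\frac{10019}{12} \approx 834.92$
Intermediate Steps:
$w = 837$ ($w = -1085 + 1922 = 837$)
$q{\left(- \frac{11}{-12},-3 \right)} + w = \left(-3 - \frac{11}{-12}\right) + 837 = \left(-3 - - \frac{11}{12}\right) + 837 = \left(-3 + \frac{11}{12}\right) + 837 = - \frac{25}{12} + 837 = \frac{10019}{12}$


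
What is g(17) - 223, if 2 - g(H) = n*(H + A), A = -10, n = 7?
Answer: -270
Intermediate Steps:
g(H) = 72 - 7*H (g(H) = 2 - 7*(H - 10) = 2 - 7*(-10 + H) = 2 - (-70 + 7*H) = 2 + (70 - 7*H) = 72 - 7*H)
g(17) - 223 = (72 - 7*17) - 223 = (72 - 119) - 223 = -47 - 223 = -270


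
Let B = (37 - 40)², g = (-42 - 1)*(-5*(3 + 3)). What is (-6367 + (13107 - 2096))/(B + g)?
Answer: 1548/433 ≈ 3.5751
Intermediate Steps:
g = 1290 (g = -(-215)*6 = -43*(-30) = 1290)
B = 9 (B = (-3)² = 9)
(-6367 + (13107 - 2096))/(B + g) = (-6367 + (13107 - 2096))/(9 + 1290) = (-6367 + 11011)/1299 = 4644*(1/1299) = 1548/433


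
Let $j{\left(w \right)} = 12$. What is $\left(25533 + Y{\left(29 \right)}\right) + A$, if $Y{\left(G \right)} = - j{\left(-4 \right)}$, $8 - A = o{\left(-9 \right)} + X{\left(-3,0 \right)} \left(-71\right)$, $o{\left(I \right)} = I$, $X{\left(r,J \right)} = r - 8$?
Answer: $24757$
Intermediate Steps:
$X{\left(r,J \right)} = -8 + r$
$A = -764$ ($A = 8 - \left(-9 + \left(-8 - 3\right) \left(-71\right)\right) = 8 - \left(-9 - -781\right) = 8 - \left(-9 + 781\right) = 8 - 772 = -764$)
$Y{\left(G \right)} = -12$ ($Y{\left(G \right)} = \left(-1\right) 12 = -12$)
$\left(25533 + Y{\left(29 \right)}\right) + A = \left(25533 - 12\right) - 764 = 25521 - 764 = 24757$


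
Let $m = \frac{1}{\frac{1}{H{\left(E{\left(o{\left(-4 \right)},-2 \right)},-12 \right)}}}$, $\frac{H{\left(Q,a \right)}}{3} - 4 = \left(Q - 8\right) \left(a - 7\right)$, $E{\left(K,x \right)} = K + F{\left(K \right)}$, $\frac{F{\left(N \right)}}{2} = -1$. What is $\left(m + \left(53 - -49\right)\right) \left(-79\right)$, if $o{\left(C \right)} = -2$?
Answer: $-63042$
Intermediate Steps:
$F{\left(N \right)} = -2$ ($F{\left(N \right)} = 2 \left(-1\right) = -2$)
$E{\left(K,x \right)} = -2 + K$ ($E{\left(K,x \right)} = K - 2 = -2 + K$)
$H{\left(Q,a \right)} = 12 + 3 \left(-8 + Q\right) \left(-7 + a\right)$ ($H{\left(Q,a \right)} = 12 + 3 \left(Q - 8\right) \left(a - 7\right) = 12 + 3 \left(-8 + Q\right) \left(-7 + a\right)$)
$m = 696$ ($m = \frac{1}{\frac{1}{180 - -288 - 21 \left(-2 - 2\right) + 3 \left(-2 - 2\right) \left(-12\right)}} = \frac{1}{\frac{1}{180 + 288 - -84 + 3 \left(-4\right) \left(-12\right)}} = \frac{1}{\frac{1}{180 + 288 + 84 + 144}} = \frac{1}{\frac{1}{696}} = 696$)
$\left(m + \left(53 - -49\right)\right) \left(-79\right) = \left(696 + \left(53 - -49\right)\right) \left(-79\right) = \left(696 + \left(53 + 49\right)\right) \left(-79\right) = \left(696 + 102\right) \left(-79\right) = 798 \left(-79\right) = -63042$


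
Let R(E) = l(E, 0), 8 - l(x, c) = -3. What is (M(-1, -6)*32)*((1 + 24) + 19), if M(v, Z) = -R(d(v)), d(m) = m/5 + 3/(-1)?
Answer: -15488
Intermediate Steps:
d(m) = -3 + m/5 (d(m) = m*(⅕) + 3*(-1) = m/5 - 3 = -3 + m/5)
l(x, c) = 11 (l(x, c) = 8 - 1*(-3) = 8 + 3 = 11)
R(E) = 11
M(v, Z) = -11 (M(v, Z) = -1*11 = -11)
(M(-1, -6)*32)*((1 + 24) + 19) = (-11*32)*((1 + 24) + 19) = -352*(25 + 19) = -352*44 = -15488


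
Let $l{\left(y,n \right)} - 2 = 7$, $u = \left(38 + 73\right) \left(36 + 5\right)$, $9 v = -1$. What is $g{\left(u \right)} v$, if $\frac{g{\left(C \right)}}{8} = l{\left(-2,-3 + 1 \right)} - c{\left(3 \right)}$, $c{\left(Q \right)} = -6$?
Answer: $- \frac{40}{3} \approx -13.333$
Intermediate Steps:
$v = - \frac{1}{9}$ ($v = \frac{1}{9} \left(-1\right) = - \frac{1}{9} \approx -0.11111$)
$u = 4551$ ($u = 111 \cdot 41 = 4551$)
$l{\left(y,n \right)} = 9$ ($l{\left(y,n \right)} = 2 + 7 = 9$)
$g{\left(C \right)} = 120$ ($g{\left(C \right)} = 8 \left(9 - -6\right) = 8 \left(9 + 6\right) = 8 \cdot 15 = 120$)
$g{\left(u \right)} v = 120 \left(- \frac{1}{9}\right) = - \frac{40}{3}$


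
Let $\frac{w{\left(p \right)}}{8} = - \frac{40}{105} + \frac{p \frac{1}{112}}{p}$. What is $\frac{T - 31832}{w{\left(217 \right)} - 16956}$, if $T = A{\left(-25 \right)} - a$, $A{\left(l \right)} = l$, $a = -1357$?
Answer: $\frac{1281000}{712277} \approx 1.7985$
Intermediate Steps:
$w{\left(p \right)} = - \frac{125}{42}$ ($w{\left(p \right)} = 8 \left(- \frac{40}{105} + \frac{p \frac{1}{112}}{p}\right) = 8 \left(\left(-40\right) \frac{1}{105} + \frac{p \frac{1}{112}}{p}\right) = 8 \left(- \frac{8}{21} + \frac{\frac{1}{112} p}{p}\right) = 8 \left(- \frac{8}{21} + \frac{1}{112}\right) = 8 \left(- \frac{125}{336}\right) = - \frac{125}{42}$)
$T = 1332$ ($T = -25 - -1357 = -25 + 1357 = 1332$)
$\frac{T - 31832}{w{\left(217 \right)} - 16956} = \frac{1332 - 31832}{- \frac{125}{42} - 16956} = - \frac{30500}{- \frac{712277}{42}} = \left(-30500\right) \left(- \frac{42}{712277}\right) = \frac{1281000}{712277}$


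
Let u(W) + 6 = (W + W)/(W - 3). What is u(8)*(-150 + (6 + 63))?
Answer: 1134/5 ≈ 226.80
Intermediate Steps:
u(W) = -6 + 2*W/(-3 + W) (u(W) = -6 + (W + W)/(W - 3) = -6 + (2*W)/(-3 + W) = -6 + 2*W/(-3 + W))
u(8)*(-150 + (6 + 63)) = (2*(9 - 2*8)/(-3 + 8))*(-150 + (6 + 63)) = (2*(9 - 16)/5)*(-150 + 69) = (2*(⅕)*(-7))*(-81) = -14/5*(-81) = 1134/5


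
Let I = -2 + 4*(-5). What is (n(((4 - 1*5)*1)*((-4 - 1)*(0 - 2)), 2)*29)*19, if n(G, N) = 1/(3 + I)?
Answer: -29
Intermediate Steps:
I = -22 (I = -2 - 20 = -22)
n(G, N) = -1/19 (n(G, N) = 1/(3 - 22) = 1/(-19) = -1/19)
(n(((4 - 1*5)*1)*((-4 - 1)*(0 - 2)), 2)*29)*19 = -1/19*29*19 = -29/19*19 = -29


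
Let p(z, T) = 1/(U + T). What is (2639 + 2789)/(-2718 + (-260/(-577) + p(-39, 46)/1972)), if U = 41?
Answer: -537330899184/269016812087 ≈ -1.9974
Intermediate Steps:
p(z, T) = 1/(41 + T)
(2639 + 2789)/(-2718 + (-260/(-577) + p(-39, 46)/1972)) = (2639 + 2789)/(-2718 + (-260/(-577) + 1/((41 + 46)*1972))) = 5428/(-2718 + (-260*(-1/577) + (1/1972)/87)) = 5428/(-2718 + (260/577 + (1/87)*(1/1972))) = 5428/(-2718 + (260/577 + 1/171564)) = 5428/(-2718 + 44607217/98992428) = 5428/(-269016812087/98992428) = 5428*(-98992428/269016812087) = -537330899184/269016812087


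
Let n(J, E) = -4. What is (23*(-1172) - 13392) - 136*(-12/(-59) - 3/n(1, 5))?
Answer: -2388182/59 ≈ -40478.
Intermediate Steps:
(23*(-1172) - 13392) - 136*(-12/(-59) - 3/n(1, 5)) = (23*(-1172) - 13392) - 136*(-12/(-59) - 3/(-4)) = (-26956 - 13392) - 136*(-12*(-1/59) - 3*(-¼)) = -40348 - 136*(12/59 + ¾) = -40348 - 136*225/236 = -40348 - 7650/59 = -2388182/59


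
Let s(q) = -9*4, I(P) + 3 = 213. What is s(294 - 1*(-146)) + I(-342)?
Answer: 174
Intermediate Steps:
I(P) = 210 (I(P) = -3 + 213 = 210)
s(q) = -36
s(294 - 1*(-146)) + I(-342) = -36 + 210 = 174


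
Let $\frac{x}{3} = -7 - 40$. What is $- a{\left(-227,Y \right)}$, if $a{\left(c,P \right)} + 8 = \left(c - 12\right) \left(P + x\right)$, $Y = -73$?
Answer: $-51138$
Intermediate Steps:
$x = -141$ ($x = 3 \left(-7 - 40\right) = 3 \left(-47\right) = -141$)
$a{\left(c,P \right)} = -8 + \left(-141 + P\right) \left(-12 + c\right)$ ($a{\left(c,P \right)} = -8 + \left(c - 12\right) \left(P - 141\right) = -8 + \left(-12 + c\right) \left(-141 + P\right) = -8 + \left(-141 + P\right) \left(-12 + c\right)$)
$- a{\left(-227,Y \right)} = - (1684 - -32007 - -876 - -16571) = - (1684 + 32007 + 876 + 16571) = \left(-1\right) 51138 = -51138$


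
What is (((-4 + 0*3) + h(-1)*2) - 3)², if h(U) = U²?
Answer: 25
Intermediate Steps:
(((-4 + 0*3) + h(-1)*2) - 3)² = (((-4 + 0*3) + (-1)²*2) - 3)² = (((-4 + 0) + 1*2) - 3)² = ((-4 + 2) - 3)² = (-2 - 3)² = (-5)² = 25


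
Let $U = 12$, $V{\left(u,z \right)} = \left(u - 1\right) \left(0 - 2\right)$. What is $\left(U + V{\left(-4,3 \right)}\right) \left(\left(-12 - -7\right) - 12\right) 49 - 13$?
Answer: $-18339$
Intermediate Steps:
$V{\left(u,z \right)} = 2 - 2 u$ ($V{\left(u,z \right)} = \left(-1 + u\right) \left(-2\right) = 2 - 2 u$)
$\left(U + V{\left(-4,3 \right)}\right) \left(\left(-12 - -7\right) - 12\right) 49 - 13 = \left(12 + \left(2 - -8\right)\right) \left(\left(-12 - -7\right) - 12\right) 49 - 13 = \left(12 + \left(2 + 8\right)\right) \left(\left(-12 + 7\right) - 12\right) 49 - 13 = \left(12 + 10\right) \left(-5 - 12\right) 49 - 13 = 22 \left(-17\right) 49 - 13 = \left(-374\right) 49 - 13 = -18326 - 13 = -18339$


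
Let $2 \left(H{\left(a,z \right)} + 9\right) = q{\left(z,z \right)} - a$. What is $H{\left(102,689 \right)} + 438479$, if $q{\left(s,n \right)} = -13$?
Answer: $\frac{876825}{2} \approx 4.3841 \cdot 10^{5}$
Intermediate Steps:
$H{\left(a,z \right)} = - \frac{31}{2} - \frac{a}{2}$ ($H{\left(a,z \right)} = -9 + \frac{-13 - a}{2} = -9 - \left(\frac{13}{2} + \frac{a}{2}\right) = - \frac{31}{2} - \frac{a}{2}$)
$H{\left(102,689 \right)} + 438479 = \left(- \frac{31}{2} - 51\right) + 438479 = - \frac{133}{2} + 438479 = \frac{876825}{2}$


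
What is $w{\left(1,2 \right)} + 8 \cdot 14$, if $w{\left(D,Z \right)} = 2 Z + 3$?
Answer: $119$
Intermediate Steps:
$w{\left(D,Z \right)} = 3 + 2 Z$
$w{\left(1,2 \right)} + 8 \cdot 14 = \left(3 + 2 \cdot 2\right) + 8 \cdot 14 = \left(3 + 4\right) + 112 = 7 + 112 = 119$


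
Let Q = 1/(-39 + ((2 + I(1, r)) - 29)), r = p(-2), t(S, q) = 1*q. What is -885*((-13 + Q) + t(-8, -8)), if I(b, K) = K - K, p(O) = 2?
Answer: 409165/22 ≈ 18598.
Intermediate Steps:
t(S, q) = q
r = 2
I(b, K) = 0
Q = -1/66 (Q = 1/(-39 + ((2 + 0) - 29)) = 1/(-39 + (2 - 29)) = 1/(-39 - 27) = 1/(-66) = -1/66 ≈ -0.015152)
-885*((-13 + Q) + t(-8, -8)) = -885*((-13 - 1/66) - 8) = -885*(-859/66 - 8) = -885*(-1387/66) = 409165/22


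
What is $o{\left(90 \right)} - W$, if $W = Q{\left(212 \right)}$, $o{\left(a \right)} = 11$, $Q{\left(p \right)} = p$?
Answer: $-201$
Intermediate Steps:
$W = 212$
$o{\left(90 \right)} - W = 11 - 212 = -201$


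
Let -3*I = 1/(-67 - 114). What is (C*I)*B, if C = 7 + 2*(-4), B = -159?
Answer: 53/181 ≈ 0.29282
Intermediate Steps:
I = 1/543 (I = -1/(3*(-67 - 114)) = -⅓/(-181) = -⅓*(-1/181) = 1/543 ≈ 0.0018416)
C = -1 (C = 7 - 8 = -1)
(C*I)*B = -1*1/543*(-159) = -1/543*(-159) = 53/181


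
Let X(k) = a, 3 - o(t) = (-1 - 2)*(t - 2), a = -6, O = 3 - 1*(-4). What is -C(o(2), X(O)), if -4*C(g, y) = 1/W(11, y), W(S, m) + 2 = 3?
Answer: 1/4 ≈ 0.25000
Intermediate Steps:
O = 7 (O = 3 + 4 = 7)
W(S, m) = 1 (W(S, m) = -2 + 3 = 1)
o(t) = -3 + 3*t (o(t) = 3 - (-1 - 2)*(t - 2) = 3 - (-3)*(-2 + t) = 3 - (6 - 3*t) = 3 + (-6 + 3*t) = -3 + 3*t)
X(k) = -6
C(g, y) = -1/4 (C(g, y) = -1/4/1 = -1/4*1 = -1/4)
-C(o(2), X(O)) = -1*(-1/4) = 1/4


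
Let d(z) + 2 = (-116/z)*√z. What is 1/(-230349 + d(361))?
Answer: -19/4376785 ≈ -4.3411e-6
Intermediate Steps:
d(z) = -2 - 116/√z (d(z) = -2 + (-116/z)*√z = -2 - 116/√z)
1/(-230349 + d(361)) = 1/(-230349 + (-2 - 116/√361)) = 1/(-230349 + (-2 - 116*1/19)) = 1/(-230349 + (-2 - 116/19)) = 1/(-230349 - 154/19) = 1/(-4376785/19) = -19/4376785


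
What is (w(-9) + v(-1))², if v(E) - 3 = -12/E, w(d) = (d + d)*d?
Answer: 31329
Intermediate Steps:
w(d) = 2*d² (w(d) = (2*d)*d = 2*d²)
v(E) = 3 - 12/E
(w(-9) + v(-1))² = (2*(-9)² + (3 - 12/(-1)))² = (2*81 + (3 - 12*(-1)))² = (162 + (3 + 12))² = (162 + 15)² = 177² = 31329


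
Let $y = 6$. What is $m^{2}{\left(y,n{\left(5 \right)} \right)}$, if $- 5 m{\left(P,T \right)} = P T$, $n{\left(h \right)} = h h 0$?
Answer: $0$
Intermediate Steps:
$n{\left(h \right)} = 0$ ($n{\left(h \right)} = h^{2} \cdot 0 = 0$)
$m{\left(P,T \right)} = - \frac{P T}{5}$
$m^{2}{\left(y,n{\left(5 \right)} \right)} = \left(\left(- \frac{1}{5}\right) 6 \cdot 0\right)^{2} = 0^{2} = 0$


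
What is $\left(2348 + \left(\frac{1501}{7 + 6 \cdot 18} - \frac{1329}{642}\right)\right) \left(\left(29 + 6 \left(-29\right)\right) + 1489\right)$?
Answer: $\frac{39012656928}{12305} \approx 3.1705 \cdot 10^{6}$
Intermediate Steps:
$\left(2348 + \left(\frac{1501}{7 + 6 \cdot 18} - \frac{1329}{642}\right)\right) \left(\left(29 + 6 \left(-29\right)\right) + 1489\right) = \left(2348 + \left(\frac{1501}{7 + 108} - \frac{443}{214}\right)\right) \left(\left(29 - 174\right) + 1489\right) = \left(2348 - \left(\frac{443}{214} - \frac{1501}{115}\right)\right) \left(-145 + 1489\right) = \left(2348 + \left(1501 \cdot \frac{1}{115} - \frac{443}{214}\right)\right) 1344 = \left(2348 + \left(\frac{1501}{115} - \frac{443}{214}\right)\right) 1344 = \left(2348 + \frac{270269}{24610}\right) 1344 = \frac{58054549}{24610} \cdot 1344 = \frac{39012656928}{12305}$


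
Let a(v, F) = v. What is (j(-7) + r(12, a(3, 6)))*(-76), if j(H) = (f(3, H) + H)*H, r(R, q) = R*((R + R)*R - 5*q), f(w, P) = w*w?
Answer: -247912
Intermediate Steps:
f(w, P) = w**2
r(R, q) = R*(-5*q + 2*R**2) (r(R, q) = R*((2*R)*R - 5*q) = R*(2*R**2 - 5*q) = R*(-5*q + 2*R**2))
j(H) = H*(9 + H) (j(H) = (3**2 + H)*H = (9 + H)*H = H*(9 + H))
(j(-7) + r(12, a(3, 6)))*(-76) = (-7*(9 - 7) + 12*(-5*3 + 2*12**2))*(-76) = (-7*2 + 12*(-15 + 2*144))*(-76) = (-14 + 12*(-15 + 288))*(-76) = (-14 + 12*273)*(-76) = (-14 + 3276)*(-76) = 3262*(-76) = -247912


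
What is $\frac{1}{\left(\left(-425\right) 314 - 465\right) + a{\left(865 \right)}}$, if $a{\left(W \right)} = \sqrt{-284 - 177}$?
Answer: $- \frac{133915}{17933227686} - \frac{i \sqrt{461}}{17933227686} \approx -7.4674 \cdot 10^{-6} - 1.1973 \cdot 10^{-9} i$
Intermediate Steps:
$a{\left(W \right)} = i \sqrt{461}$ ($a{\left(W \right)} = \sqrt{-461} = i \sqrt{461}$)
$\frac{1}{\left(\left(-425\right) 314 - 465\right) + a{\left(865 \right)}} = \frac{1}{\left(\left(-425\right) 314 - 465\right) + i \sqrt{461}} = \frac{1}{\left(-133450 - 465\right) + i \sqrt{461}} = \frac{1}{-133915 + i \sqrt{461}}$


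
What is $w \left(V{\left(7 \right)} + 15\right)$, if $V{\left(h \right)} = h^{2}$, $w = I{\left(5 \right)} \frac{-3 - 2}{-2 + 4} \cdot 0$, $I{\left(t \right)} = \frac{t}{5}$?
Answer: $0$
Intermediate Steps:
$I{\left(t \right)} = \frac{t}{5}$ ($I{\left(t \right)} = t \frac{1}{5} = \frac{t}{5}$)
$w = 0$ ($w = \frac{1}{5} \cdot 5 \frac{-3 - 2}{-2 + 4} \cdot 0 = 1 \left(- \frac{5}{2}\right) 0 = \left(- \frac{5}{2}\right) 0 = 0$)
$w \left(V{\left(7 \right)} + 15\right) = 0 \left(7^{2} + 15\right) = 0 \left(49 + 15\right) = 0 \cdot 64 = 0$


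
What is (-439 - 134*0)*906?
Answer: -397734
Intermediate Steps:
(-439 - 134*0)*906 = (-439 + 0)*906 = -439*906 = -397734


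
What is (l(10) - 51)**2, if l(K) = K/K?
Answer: 2500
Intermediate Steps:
l(K) = 1
(l(10) - 51)**2 = (1 - 51)**2 = (-50)**2 = 2500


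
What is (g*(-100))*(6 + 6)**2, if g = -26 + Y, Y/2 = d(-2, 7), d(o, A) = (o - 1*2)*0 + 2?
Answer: 316800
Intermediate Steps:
d(o, A) = 2 (d(o, A) = (o - 2)*0 + 2 = (-2 + o)*0 + 2 = 0 + 2 = 2)
Y = 4 (Y = 2*2 = 4)
g = -22 (g = -26 + 4 = -22)
(g*(-100))*(6 + 6)**2 = (-22*(-100))*(6 + 6)**2 = 2200*12**2 = 2200*144 = 316800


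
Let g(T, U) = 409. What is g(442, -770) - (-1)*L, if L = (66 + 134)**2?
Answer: 40409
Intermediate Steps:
L = 40000 (L = 200**2 = 40000)
g(442, -770) - (-1)*L = 409 - (-1)*40000 = 409 - 1*(-40000) = 409 + 40000 = 40409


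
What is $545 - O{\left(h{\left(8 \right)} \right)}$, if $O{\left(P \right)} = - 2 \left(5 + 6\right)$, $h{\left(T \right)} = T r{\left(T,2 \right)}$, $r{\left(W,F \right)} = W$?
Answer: $567$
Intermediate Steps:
$h{\left(T \right)} = T^{2}$ ($h{\left(T \right)} = T T = T^{2}$)
$O{\left(P \right)} = -22$ ($O{\left(P \right)} = \left(-2\right) 11 = -22$)
$545 - O{\left(h{\left(8 \right)} \right)} = 545 - -22 = 545 + 22 = 567$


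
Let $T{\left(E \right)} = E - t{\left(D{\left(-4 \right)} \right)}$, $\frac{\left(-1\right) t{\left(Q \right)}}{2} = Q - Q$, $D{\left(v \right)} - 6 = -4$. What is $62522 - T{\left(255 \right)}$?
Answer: $62267$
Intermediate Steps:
$D{\left(v \right)} = 2$ ($D{\left(v \right)} = 6 - 4 = 2$)
$t{\left(Q \right)} = 0$ ($t{\left(Q \right)} = - 2 \left(Q - Q\right) = \left(-2\right) 0 = 0$)
$T{\left(E \right)} = E$ ($T{\left(E \right)} = E - 0 = E + 0 = E$)
$62522 - T{\left(255 \right)} = 62522 - 255 = 62267$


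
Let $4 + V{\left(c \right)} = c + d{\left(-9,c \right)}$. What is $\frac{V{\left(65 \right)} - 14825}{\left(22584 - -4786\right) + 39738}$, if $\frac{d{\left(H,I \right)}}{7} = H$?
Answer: $- \frac{14827}{67108} \approx -0.22094$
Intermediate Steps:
$d{\left(H,I \right)} = 7 H$
$V{\left(c \right)} = -67 + c$ ($V{\left(c \right)} = -4 + \left(c + 7 \left(-9\right)\right) = -4 + \left(c - 63\right) = -4 + \left(-63 + c\right) = -67 + c$)
$\frac{V{\left(65 \right)} - 14825}{\left(22584 - -4786\right) + 39738} = \frac{\left(-67 + 65\right) - 14825}{\left(22584 - -4786\right) + 39738} = \frac{-2 - 14825}{\left(22584 + 4786\right) + 39738} = - \frac{14827}{27370 + 39738} = - \frac{14827}{67108}$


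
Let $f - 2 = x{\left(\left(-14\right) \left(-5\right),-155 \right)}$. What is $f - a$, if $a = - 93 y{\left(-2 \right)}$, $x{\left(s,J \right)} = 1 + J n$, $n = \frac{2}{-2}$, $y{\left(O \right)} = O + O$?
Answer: $-214$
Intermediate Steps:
$y{\left(O \right)} = 2 O$
$n = -1$ ($n = 2 \left(- \frac{1}{2}\right) = -1$)
$x{\left(s,J \right)} = 1 - J$ ($x{\left(s,J \right)} = 1 + J \left(-1\right) = 1 - J$)
$f = 158$ ($f = 2 + \left(1 - -155\right) = 2 + \left(1 + 155\right) = 2 + 156 = 158$)
$a = 372$ ($a = - 93 \cdot 2 \left(-2\right) = \left(-93\right) \left(-4\right) = 372$)
$f - a = 158 - 372 = -214$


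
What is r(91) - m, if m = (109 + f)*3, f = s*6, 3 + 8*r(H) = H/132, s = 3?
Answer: -402641/1056 ≈ -381.29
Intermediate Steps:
r(H) = -3/8 + H/1056 (r(H) = -3/8 + (H/132)/8 = -3/8 + H/1056)
f = 18 (f = 3*6 = 18)
m = 381 (m = (109 + 18)*3 = 127*3 = 381)
r(91) - m = (-3/8 + (1/1056)*91) - 1*381 = (-3/8 + 91/1056) - 381 = -305/1056 - 381 = -402641/1056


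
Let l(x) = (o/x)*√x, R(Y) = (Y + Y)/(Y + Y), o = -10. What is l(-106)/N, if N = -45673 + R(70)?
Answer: -5*I*√106/2420616 ≈ -2.1267e-5*I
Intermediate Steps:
R(Y) = 1 (R(Y) = (2*Y)/((2*Y)) = (2*Y)*(1/(2*Y)) = 1)
N = -45672 (N = -45673 + 1 = -45672)
l(x) = -10/√x (l(x) = (-10/x)*√x = -10/√x)
l(-106)/N = -(-5)*I*√106/53/(-45672) = -(-5)*I*√106/53*(-1/45672) = (5*I*√106/53)*(-1/45672) = -5*I*√106/2420616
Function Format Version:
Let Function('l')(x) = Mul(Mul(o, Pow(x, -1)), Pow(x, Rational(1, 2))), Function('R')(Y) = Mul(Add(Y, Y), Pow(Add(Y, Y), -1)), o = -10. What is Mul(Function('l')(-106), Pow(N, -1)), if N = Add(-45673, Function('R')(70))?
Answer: Mul(Rational(-5, 2420616), I, Pow(106, Rational(1, 2))) ≈ Mul(-2.1267e-5, I)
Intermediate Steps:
Function('R')(Y) = 1 (Function('R')(Y) = Mul(Mul(2, Y), Pow(Mul(2, Y), -1)) = Mul(Mul(2, Y), Mul(Rational(1, 2), Pow(Y, -1))) = 1)
N = -45672 (N = Add(-45673, 1) = -45672)
Function('l')(x) = Mul(-10, Pow(x, Rational(-1, 2))) (Function('l')(x) = Mul(Mul(-10, Pow(x, -1)), Pow(x, Rational(1, 2))) = Mul(-10, Pow(x, Rational(-1, 2))))
Mul(Function('l')(-106), Pow(N, -1)) = Mul(Mul(-10, Pow(-106, Rational(-1, 2))), Pow(-45672, -1)) = Mul(Mul(-10, Mul(Rational(-1, 106), I, Pow(106, Rational(1, 2)))), Rational(-1, 45672)) = Mul(Mul(Rational(5, 53), I, Pow(106, Rational(1, 2))), Rational(-1, 45672)) = Mul(Rational(-5, 2420616), I, Pow(106, Rational(1, 2)))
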